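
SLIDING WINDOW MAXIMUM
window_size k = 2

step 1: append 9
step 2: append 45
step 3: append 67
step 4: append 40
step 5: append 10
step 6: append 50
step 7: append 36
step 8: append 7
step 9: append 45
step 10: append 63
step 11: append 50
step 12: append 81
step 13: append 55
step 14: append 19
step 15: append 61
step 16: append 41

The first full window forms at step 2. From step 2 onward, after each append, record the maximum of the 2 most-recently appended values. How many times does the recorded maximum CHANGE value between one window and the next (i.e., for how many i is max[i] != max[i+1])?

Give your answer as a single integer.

step 1: append 9 -> window=[9] (not full yet)
step 2: append 45 -> window=[9, 45] -> max=45
step 3: append 67 -> window=[45, 67] -> max=67
step 4: append 40 -> window=[67, 40] -> max=67
step 5: append 10 -> window=[40, 10] -> max=40
step 6: append 50 -> window=[10, 50] -> max=50
step 7: append 36 -> window=[50, 36] -> max=50
step 8: append 7 -> window=[36, 7] -> max=36
step 9: append 45 -> window=[7, 45] -> max=45
step 10: append 63 -> window=[45, 63] -> max=63
step 11: append 50 -> window=[63, 50] -> max=63
step 12: append 81 -> window=[50, 81] -> max=81
step 13: append 55 -> window=[81, 55] -> max=81
step 14: append 19 -> window=[55, 19] -> max=55
step 15: append 61 -> window=[19, 61] -> max=61
step 16: append 41 -> window=[61, 41] -> max=61
Recorded maximums: 45 67 67 40 50 50 36 45 63 63 81 81 55 61 61
Changes between consecutive maximums: 9

Answer: 9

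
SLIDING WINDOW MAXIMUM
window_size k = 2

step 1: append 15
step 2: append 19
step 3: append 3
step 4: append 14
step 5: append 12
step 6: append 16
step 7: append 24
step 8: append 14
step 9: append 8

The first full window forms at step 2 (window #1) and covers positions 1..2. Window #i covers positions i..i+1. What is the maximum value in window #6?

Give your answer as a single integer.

Answer: 24

Derivation:
step 1: append 15 -> window=[15] (not full yet)
step 2: append 19 -> window=[15, 19] -> max=19
step 3: append 3 -> window=[19, 3] -> max=19
step 4: append 14 -> window=[3, 14] -> max=14
step 5: append 12 -> window=[14, 12] -> max=14
step 6: append 16 -> window=[12, 16] -> max=16
step 7: append 24 -> window=[16, 24] -> max=24
Window #6 max = 24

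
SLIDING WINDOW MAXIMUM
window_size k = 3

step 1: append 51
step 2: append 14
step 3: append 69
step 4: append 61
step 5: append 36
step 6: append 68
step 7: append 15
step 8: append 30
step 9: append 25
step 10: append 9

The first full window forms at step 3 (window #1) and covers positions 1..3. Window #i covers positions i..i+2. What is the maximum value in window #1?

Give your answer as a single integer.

step 1: append 51 -> window=[51] (not full yet)
step 2: append 14 -> window=[51, 14] (not full yet)
step 3: append 69 -> window=[51, 14, 69] -> max=69
Window #1 max = 69

Answer: 69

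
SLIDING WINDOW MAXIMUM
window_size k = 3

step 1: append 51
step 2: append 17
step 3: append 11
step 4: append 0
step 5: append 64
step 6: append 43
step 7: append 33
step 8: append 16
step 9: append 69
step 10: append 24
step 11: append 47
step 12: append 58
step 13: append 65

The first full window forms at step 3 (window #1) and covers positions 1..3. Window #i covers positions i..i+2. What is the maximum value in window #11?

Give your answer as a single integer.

step 1: append 51 -> window=[51] (not full yet)
step 2: append 17 -> window=[51, 17] (not full yet)
step 3: append 11 -> window=[51, 17, 11] -> max=51
step 4: append 0 -> window=[17, 11, 0] -> max=17
step 5: append 64 -> window=[11, 0, 64] -> max=64
step 6: append 43 -> window=[0, 64, 43] -> max=64
step 7: append 33 -> window=[64, 43, 33] -> max=64
step 8: append 16 -> window=[43, 33, 16] -> max=43
step 9: append 69 -> window=[33, 16, 69] -> max=69
step 10: append 24 -> window=[16, 69, 24] -> max=69
step 11: append 47 -> window=[69, 24, 47] -> max=69
step 12: append 58 -> window=[24, 47, 58] -> max=58
step 13: append 65 -> window=[47, 58, 65] -> max=65
Window #11 max = 65

Answer: 65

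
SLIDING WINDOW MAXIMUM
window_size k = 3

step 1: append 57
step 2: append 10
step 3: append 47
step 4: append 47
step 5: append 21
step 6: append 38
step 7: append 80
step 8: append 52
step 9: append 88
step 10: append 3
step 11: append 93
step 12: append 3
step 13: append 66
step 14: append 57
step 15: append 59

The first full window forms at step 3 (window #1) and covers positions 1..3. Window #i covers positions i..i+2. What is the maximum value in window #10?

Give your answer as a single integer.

Answer: 93

Derivation:
step 1: append 57 -> window=[57] (not full yet)
step 2: append 10 -> window=[57, 10] (not full yet)
step 3: append 47 -> window=[57, 10, 47] -> max=57
step 4: append 47 -> window=[10, 47, 47] -> max=47
step 5: append 21 -> window=[47, 47, 21] -> max=47
step 6: append 38 -> window=[47, 21, 38] -> max=47
step 7: append 80 -> window=[21, 38, 80] -> max=80
step 8: append 52 -> window=[38, 80, 52] -> max=80
step 9: append 88 -> window=[80, 52, 88] -> max=88
step 10: append 3 -> window=[52, 88, 3] -> max=88
step 11: append 93 -> window=[88, 3, 93] -> max=93
step 12: append 3 -> window=[3, 93, 3] -> max=93
Window #10 max = 93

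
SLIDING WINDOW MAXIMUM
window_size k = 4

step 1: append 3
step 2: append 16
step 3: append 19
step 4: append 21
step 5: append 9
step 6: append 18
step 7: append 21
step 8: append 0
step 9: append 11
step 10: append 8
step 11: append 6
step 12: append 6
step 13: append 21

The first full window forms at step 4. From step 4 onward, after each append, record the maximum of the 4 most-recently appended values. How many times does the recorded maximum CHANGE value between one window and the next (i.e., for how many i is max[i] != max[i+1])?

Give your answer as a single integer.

Answer: 2

Derivation:
step 1: append 3 -> window=[3] (not full yet)
step 2: append 16 -> window=[3, 16] (not full yet)
step 3: append 19 -> window=[3, 16, 19] (not full yet)
step 4: append 21 -> window=[3, 16, 19, 21] -> max=21
step 5: append 9 -> window=[16, 19, 21, 9] -> max=21
step 6: append 18 -> window=[19, 21, 9, 18] -> max=21
step 7: append 21 -> window=[21, 9, 18, 21] -> max=21
step 8: append 0 -> window=[9, 18, 21, 0] -> max=21
step 9: append 11 -> window=[18, 21, 0, 11] -> max=21
step 10: append 8 -> window=[21, 0, 11, 8] -> max=21
step 11: append 6 -> window=[0, 11, 8, 6] -> max=11
step 12: append 6 -> window=[11, 8, 6, 6] -> max=11
step 13: append 21 -> window=[8, 6, 6, 21] -> max=21
Recorded maximums: 21 21 21 21 21 21 21 11 11 21
Changes between consecutive maximums: 2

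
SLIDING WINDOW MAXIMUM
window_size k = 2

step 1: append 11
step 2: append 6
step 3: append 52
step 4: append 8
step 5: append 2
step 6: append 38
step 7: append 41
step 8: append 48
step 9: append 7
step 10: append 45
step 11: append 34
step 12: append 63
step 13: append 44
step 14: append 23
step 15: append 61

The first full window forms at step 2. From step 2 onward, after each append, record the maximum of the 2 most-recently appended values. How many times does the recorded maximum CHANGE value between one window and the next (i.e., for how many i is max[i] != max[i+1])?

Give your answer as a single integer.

Answer: 9

Derivation:
step 1: append 11 -> window=[11] (not full yet)
step 2: append 6 -> window=[11, 6] -> max=11
step 3: append 52 -> window=[6, 52] -> max=52
step 4: append 8 -> window=[52, 8] -> max=52
step 5: append 2 -> window=[8, 2] -> max=8
step 6: append 38 -> window=[2, 38] -> max=38
step 7: append 41 -> window=[38, 41] -> max=41
step 8: append 48 -> window=[41, 48] -> max=48
step 9: append 7 -> window=[48, 7] -> max=48
step 10: append 45 -> window=[7, 45] -> max=45
step 11: append 34 -> window=[45, 34] -> max=45
step 12: append 63 -> window=[34, 63] -> max=63
step 13: append 44 -> window=[63, 44] -> max=63
step 14: append 23 -> window=[44, 23] -> max=44
step 15: append 61 -> window=[23, 61] -> max=61
Recorded maximums: 11 52 52 8 38 41 48 48 45 45 63 63 44 61
Changes between consecutive maximums: 9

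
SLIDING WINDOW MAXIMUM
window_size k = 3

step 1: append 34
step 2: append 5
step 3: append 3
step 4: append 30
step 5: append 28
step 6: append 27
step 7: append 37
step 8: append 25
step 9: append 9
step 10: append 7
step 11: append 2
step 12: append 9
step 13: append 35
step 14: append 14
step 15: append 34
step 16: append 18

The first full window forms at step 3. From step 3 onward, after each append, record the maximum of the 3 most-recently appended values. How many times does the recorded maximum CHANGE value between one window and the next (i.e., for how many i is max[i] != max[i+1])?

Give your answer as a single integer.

Answer: 6

Derivation:
step 1: append 34 -> window=[34] (not full yet)
step 2: append 5 -> window=[34, 5] (not full yet)
step 3: append 3 -> window=[34, 5, 3] -> max=34
step 4: append 30 -> window=[5, 3, 30] -> max=30
step 5: append 28 -> window=[3, 30, 28] -> max=30
step 6: append 27 -> window=[30, 28, 27] -> max=30
step 7: append 37 -> window=[28, 27, 37] -> max=37
step 8: append 25 -> window=[27, 37, 25] -> max=37
step 9: append 9 -> window=[37, 25, 9] -> max=37
step 10: append 7 -> window=[25, 9, 7] -> max=25
step 11: append 2 -> window=[9, 7, 2] -> max=9
step 12: append 9 -> window=[7, 2, 9] -> max=9
step 13: append 35 -> window=[2, 9, 35] -> max=35
step 14: append 14 -> window=[9, 35, 14] -> max=35
step 15: append 34 -> window=[35, 14, 34] -> max=35
step 16: append 18 -> window=[14, 34, 18] -> max=34
Recorded maximums: 34 30 30 30 37 37 37 25 9 9 35 35 35 34
Changes between consecutive maximums: 6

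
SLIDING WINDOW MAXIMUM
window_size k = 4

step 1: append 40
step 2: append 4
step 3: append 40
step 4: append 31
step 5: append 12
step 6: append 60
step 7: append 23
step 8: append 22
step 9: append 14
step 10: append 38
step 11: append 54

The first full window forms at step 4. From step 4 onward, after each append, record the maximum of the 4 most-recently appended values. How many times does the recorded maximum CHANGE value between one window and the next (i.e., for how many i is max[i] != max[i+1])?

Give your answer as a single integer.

Answer: 3

Derivation:
step 1: append 40 -> window=[40] (not full yet)
step 2: append 4 -> window=[40, 4] (not full yet)
step 3: append 40 -> window=[40, 4, 40] (not full yet)
step 4: append 31 -> window=[40, 4, 40, 31] -> max=40
step 5: append 12 -> window=[4, 40, 31, 12] -> max=40
step 6: append 60 -> window=[40, 31, 12, 60] -> max=60
step 7: append 23 -> window=[31, 12, 60, 23] -> max=60
step 8: append 22 -> window=[12, 60, 23, 22] -> max=60
step 9: append 14 -> window=[60, 23, 22, 14] -> max=60
step 10: append 38 -> window=[23, 22, 14, 38] -> max=38
step 11: append 54 -> window=[22, 14, 38, 54] -> max=54
Recorded maximums: 40 40 60 60 60 60 38 54
Changes between consecutive maximums: 3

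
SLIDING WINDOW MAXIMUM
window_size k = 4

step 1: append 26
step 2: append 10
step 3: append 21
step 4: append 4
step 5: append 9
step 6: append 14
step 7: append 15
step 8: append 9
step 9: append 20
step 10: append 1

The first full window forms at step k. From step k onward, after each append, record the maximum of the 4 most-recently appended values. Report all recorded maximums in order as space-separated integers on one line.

step 1: append 26 -> window=[26] (not full yet)
step 2: append 10 -> window=[26, 10] (not full yet)
step 3: append 21 -> window=[26, 10, 21] (not full yet)
step 4: append 4 -> window=[26, 10, 21, 4] -> max=26
step 5: append 9 -> window=[10, 21, 4, 9] -> max=21
step 6: append 14 -> window=[21, 4, 9, 14] -> max=21
step 7: append 15 -> window=[4, 9, 14, 15] -> max=15
step 8: append 9 -> window=[9, 14, 15, 9] -> max=15
step 9: append 20 -> window=[14, 15, 9, 20] -> max=20
step 10: append 1 -> window=[15, 9, 20, 1] -> max=20

Answer: 26 21 21 15 15 20 20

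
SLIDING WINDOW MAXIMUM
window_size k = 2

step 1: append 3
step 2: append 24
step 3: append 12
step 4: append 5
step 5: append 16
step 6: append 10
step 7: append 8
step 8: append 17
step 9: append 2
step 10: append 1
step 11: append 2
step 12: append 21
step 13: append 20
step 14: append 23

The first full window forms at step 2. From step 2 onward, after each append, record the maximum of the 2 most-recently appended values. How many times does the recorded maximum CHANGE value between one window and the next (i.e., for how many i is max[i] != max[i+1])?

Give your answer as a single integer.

step 1: append 3 -> window=[3] (not full yet)
step 2: append 24 -> window=[3, 24] -> max=24
step 3: append 12 -> window=[24, 12] -> max=24
step 4: append 5 -> window=[12, 5] -> max=12
step 5: append 16 -> window=[5, 16] -> max=16
step 6: append 10 -> window=[16, 10] -> max=16
step 7: append 8 -> window=[10, 8] -> max=10
step 8: append 17 -> window=[8, 17] -> max=17
step 9: append 2 -> window=[17, 2] -> max=17
step 10: append 1 -> window=[2, 1] -> max=2
step 11: append 2 -> window=[1, 2] -> max=2
step 12: append 21 -> window=[2, 21] -> max=21
step 13: append 20 -> window=[21, 20] -> max=21
step 14: append 23 -> window=[20, 23] -> max=23
Recorded maximums: 24 24 12 16 16 10 17 17 2 2 21 21 23
Changes between consecutive maximums: 7

Answer: 7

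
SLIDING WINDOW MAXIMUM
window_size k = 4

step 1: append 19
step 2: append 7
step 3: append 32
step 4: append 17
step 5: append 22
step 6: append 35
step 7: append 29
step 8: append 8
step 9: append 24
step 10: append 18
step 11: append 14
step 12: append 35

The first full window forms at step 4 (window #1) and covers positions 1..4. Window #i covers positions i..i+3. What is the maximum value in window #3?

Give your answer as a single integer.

step 1: append 19 -> window=[19] (not full yet)
step 2: append 7 -> window=[19, 7] (not full yet)
step 3: append 32 -> window=[19, 7, 32] (not full yet)
step 4: append 17 -> window=[19, 7, 32, 17] -> max=32
step 5: append 22 -> window=[7, 32, 17, 22] -> max=32
step 6: append 35 -> window=[32, 17, 22, 35] -> max=35
Window #3 max = 35

Answer: 35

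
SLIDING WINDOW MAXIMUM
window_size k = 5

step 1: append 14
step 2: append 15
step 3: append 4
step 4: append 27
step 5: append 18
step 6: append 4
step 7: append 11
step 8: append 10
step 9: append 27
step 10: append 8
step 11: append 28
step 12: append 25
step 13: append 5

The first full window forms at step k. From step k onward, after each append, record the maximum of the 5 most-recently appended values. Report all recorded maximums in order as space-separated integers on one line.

step 1: append 14 -> window=[14] (not full yet)
step 2: append 15 -> window=[14, 15] (not full yet)
step 3: append 4 -> window=[14, 15, 4] (not full yet)
step 4: append 27 -> window=[14, 15, 4, 27] (not full yet)
step 5: append 18 -> window=[14, 15, 4, 27, 18] -> max=27
step 6: append 4 -> window=[15, 4, 27, 18, 4] -> max=27
step 7: append 11 -> window=[4, 27, 18, 4, 11] -> max=27
step 8: append 10 -> window=[27, 18, 4, 11, 10] -> max=27
step 9: append 27 -> window=[18, 4, 11, 10, 27] -> max=27
step 10: append 8 -> window=[4, 11, 10, 27, 8] -> max=27
step 11: append 28 -> window=[11, 10, 27, 8, 28] -> max=28
step 12: append 25 -> window=[10, 27, 8, 28, 25] -> max=28
step 13: append 5 -> window=[27, 8, 28, 25, 5] -> max=28

Answer: 27 27 27 27 27 27 28 28 28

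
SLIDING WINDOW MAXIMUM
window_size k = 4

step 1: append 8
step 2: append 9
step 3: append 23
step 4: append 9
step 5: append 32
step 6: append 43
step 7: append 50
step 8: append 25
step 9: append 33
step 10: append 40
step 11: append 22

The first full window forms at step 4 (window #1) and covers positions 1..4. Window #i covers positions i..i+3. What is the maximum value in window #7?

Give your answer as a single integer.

step 1: append 8 -> window=[8] (not full yet)
step 2: append 9 -> window=[8, 9] (not full yet)
step 3: append 23 -> window=[8, 9, 23] (not full yet)
step 4: append 9 -> window=[8, 9, 23, 9] -> max=23
step 5: append 32 -> window=[9, 23, 9, 32] -> max=32
step 6: append 43 -> window=[23, 9, 32, 43] -> max=43
step 7: append 50 -> window=[9, 32, 43, 50] -> max=50
step 8: append 25 -> window=[32, 43, 50, 25] -> max=50
step 9: append 33 -> window=[43, 50, 25, 33] -> max=50
step 10: append 40 -> window=[50, 25, 33, 40] -> max=50
Window #7 max = 50

Answer: 50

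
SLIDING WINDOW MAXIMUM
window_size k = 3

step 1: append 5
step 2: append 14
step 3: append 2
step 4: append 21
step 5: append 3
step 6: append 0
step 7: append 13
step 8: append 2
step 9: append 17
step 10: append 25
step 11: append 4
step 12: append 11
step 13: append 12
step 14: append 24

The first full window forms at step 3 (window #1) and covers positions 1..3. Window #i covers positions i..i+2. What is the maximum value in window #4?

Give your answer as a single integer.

Answer: 21

Derivation:
step 1: append 5 -> window=[5] (not full yet)
step 2: append 14 -> window=[5, 14] (not full yet)
step 3: append 2 -> window=[5, 14, 2] -> max=14
step 4: append 21 -> window=[14, 2, 21] -> max=21
step 5: append 3 -> window=[2, 21, 3] -> max=21
step 6: append 0 -> window=[21, 3, 0] -> max=21
Window #4 max = 21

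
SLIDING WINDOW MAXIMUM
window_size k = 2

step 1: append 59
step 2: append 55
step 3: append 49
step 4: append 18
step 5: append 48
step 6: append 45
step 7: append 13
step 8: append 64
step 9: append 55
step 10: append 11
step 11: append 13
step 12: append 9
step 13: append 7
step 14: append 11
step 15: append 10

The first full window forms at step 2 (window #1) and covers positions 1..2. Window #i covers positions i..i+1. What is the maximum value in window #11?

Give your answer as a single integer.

step 1: append 59 -> window=[59] (not full yet)
step 2: append 55 -> window=[59, 55] -> max=59
step 3: append 49 -> window=[55, 49] -> max=55
step 4: append 18 -> window=[49, 18] -> max=49
step 5: append 48 -> window=[18, 48] -> max=48
step 6: append 45 -> window=[48, 45] -> max=48
step 7: append 13 -> window=[45, 13] -> max=45
step 8: append 64 -> window=[13, 64] -> max=64
step 9: append 55 -> window=[64, 55] -> max=64
step 10: append 11 -> window=[55, 11] -> max=55
step 11: append 13 -> window=[11, 13] -> max=13
step 12: append 9 -> window=[13, 9] -> max=13
Window #11 max = 13

Answer: 13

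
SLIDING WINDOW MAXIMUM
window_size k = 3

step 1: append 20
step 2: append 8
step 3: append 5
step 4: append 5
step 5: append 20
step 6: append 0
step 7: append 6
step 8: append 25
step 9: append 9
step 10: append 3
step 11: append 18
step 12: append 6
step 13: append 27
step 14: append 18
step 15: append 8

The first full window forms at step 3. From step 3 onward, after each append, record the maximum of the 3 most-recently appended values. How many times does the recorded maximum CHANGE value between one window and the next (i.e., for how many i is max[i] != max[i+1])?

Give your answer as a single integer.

step 1: append 20 -> window=[20] (not full yet)
step 2: append 8 -> window=[20, 8] (not full yet)
step 3: append 5 -> window=[20, 8, 5] -> max=20
step 4: append 5 -> window=[8, 5, 5] -> max=8
step 5: append 20 -> window=[5, 5, 20] -> max=20
step 6: append 0 -> window=[5, 20, 0] -> max=20
step 7: append 6 -> window=[20, 0, 6] -> max=20
step 8: append 25 -> window=[0, 6, 25] -> max=25
step 9: append 9 -> window=[6, 25, 9] -> max=25
step 10: append 3 -> window=[25, 9, 3] -> max=25
step 11: append 18 -> window=[9, 3, 18] -> max=18
step 12: append 6 -> window=[3, 18, 6] -> max=18
step 13: append 27 -> window=[18, 6, 27] -> max=27
step 14: append 18 -> window=[6, 27, 18] -> max=27
step 15: append 8 -> window=[27, 18, 8] -> max=27
Recorded maximums: 20 8 20 20 20 25 25 25 18 18 27 27 27
Changes between consecutive maximums: 5

Answer: 5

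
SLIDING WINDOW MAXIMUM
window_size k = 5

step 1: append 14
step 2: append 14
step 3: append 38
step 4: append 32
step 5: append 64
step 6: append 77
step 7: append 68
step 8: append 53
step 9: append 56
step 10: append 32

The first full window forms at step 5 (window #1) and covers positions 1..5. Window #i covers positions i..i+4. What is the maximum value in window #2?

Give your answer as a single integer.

Answer: 77

Derivation:
step 1: append 14 -> window=[14] (not full yet)
step 2: append 14 -> window=[14, 14] (not full yet)
step 3: append 38 -> window=[14, 14, 38] (not full yet)
step 4: append 32 -> window=[14, 14, 38, 32] (not full yet)
step 5: append 64 -> window=[14, 14, 38, 32, 64] -> max=64
step 6: append 77 -> window=[14, 38, 32, 64, 77] -> max=77
Window #2 max = 77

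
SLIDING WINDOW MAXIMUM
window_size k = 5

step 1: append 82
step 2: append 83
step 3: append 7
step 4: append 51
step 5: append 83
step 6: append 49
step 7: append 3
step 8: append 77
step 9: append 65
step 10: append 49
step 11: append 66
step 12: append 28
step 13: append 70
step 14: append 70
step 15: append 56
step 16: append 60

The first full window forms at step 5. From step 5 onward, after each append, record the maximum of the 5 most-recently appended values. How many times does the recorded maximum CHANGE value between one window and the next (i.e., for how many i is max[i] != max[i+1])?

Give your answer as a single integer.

step 1: append 82 -> window=[82] (not full yet)
step 2: append 83 -> window=[82, 83] (not full yet)
step 3: append 7 -> window=[82, 83, 7] (not full yet)
step 4: append 51 -> window=[82, 83, 7, 51] (not full yet)
step 5: append 83 -> window=[82, 83, 7, 51, 83] -> max=83
step 6: append 49 -> window=[83, 7, 51, 83, 49] -> max=83
step 7: append 3 -> window=[7, 51, 83, 49, 3] -> max=83
step 8: append 77 -> window=[51, 83, 49, 3, 77] -> max=83
step 9: append 65 -> window=[83, 49, 3, 77, 65] -> max=83
step 10: append 49 -> window=[49, 3, 77, 65, 49] -> max=77
step 11: append 66 -> window=[3, 77, 65, 49, 66] -> max=77
step 12: append 28 -> window=[77, 65, 49, 66, 28] -> max=77
step 13: append 70 -> window=[65, 49, 66, 28, 70] -> max=70
step 14: append 70 -> window=[49, 66, 28, 70, 70] -> max=70
step 15: append 56 -> window=[66, 28, 70, 70, 56] -> max=70
step 16: append 60 -> window=[28, 70, 70, 56, 60] -> max=70
Recorded maximums: 83 83 83 83 83 77 77 77 70 70 70 70
Changes between consecutive maximums: 2

Answer: 2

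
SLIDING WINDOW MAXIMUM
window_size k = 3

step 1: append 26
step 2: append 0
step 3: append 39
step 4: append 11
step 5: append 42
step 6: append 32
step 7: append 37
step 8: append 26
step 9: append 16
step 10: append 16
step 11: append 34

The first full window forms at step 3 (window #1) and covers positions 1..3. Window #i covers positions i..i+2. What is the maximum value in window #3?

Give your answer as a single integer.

Answer: 42

Derivation:
step 1: append 26 -> window=[26] (not full yet)
step 2: append 0 -> window=[26, 0] (not full yet)
step 3: append 39 -> window=[26, 0, 39] -> max=39
step 4: append 11 -> window=[0, 39, 11] -> max=39
step 5: append 42 -> window=[39, 11, 42] -> max=42
Window #3 max = 42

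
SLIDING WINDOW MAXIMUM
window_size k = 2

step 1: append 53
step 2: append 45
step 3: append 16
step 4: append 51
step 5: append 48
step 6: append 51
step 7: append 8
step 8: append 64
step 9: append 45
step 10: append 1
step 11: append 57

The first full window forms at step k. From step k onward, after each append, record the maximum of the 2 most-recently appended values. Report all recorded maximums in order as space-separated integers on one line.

step 1: append 53 -> window=[53] (not full yet)
step 2: append 45 -> window=[53, 45] -> max=53
step 3: append 16 -> window=[45, 16] -> max=45
step 4: append 51 -> window=[16, 51] -> max=51
step 5: append 48 -> window=[51, 48] -> max=51
step 6: append 51 -> window=[48, 51] -> max=51
step 7: append 8 -> window=[51, 8] -> max=51
step 8: append 64 -> window=[8, 64] -> max=64
step 9: append 45 -> window=[64, 45] -> max=64
step 10: append 1 -> window=[45, 1] -> max=45
step 11: append 57 -> window=[1, 57] -> max=57

Answer: 53 45 51 51 51 51 64 64 45 57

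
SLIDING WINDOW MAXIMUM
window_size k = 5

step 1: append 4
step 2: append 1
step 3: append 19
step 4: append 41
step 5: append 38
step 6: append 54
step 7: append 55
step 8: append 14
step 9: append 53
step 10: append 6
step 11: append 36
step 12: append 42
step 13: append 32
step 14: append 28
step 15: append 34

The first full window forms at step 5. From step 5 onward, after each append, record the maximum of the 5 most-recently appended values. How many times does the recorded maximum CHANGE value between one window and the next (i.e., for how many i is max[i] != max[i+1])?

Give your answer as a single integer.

step 1: append 4 -> window=[4] (not full yet)
step 2: append 1 -> window=[4, 1] (not full yet)
step 3: append 19 -> window=[4, 1, 19] (not full yet)
step 4: append 41 -> window=[4, 1, 19, 41] (not full yet)
step 5: append 38 -> window=[4, 1, 19, 41, 38] -> max=41
step 6: append 54 -> window=[1, 19, 41, 38, 54] -> max=54
step 7: append 55 -> window=[19, 41, 38, 54, 55] -> max=55
step 8: append 14 -> window=[41, 38, 54, 55, 14] -> max=55
step 9: append 53 -> window=[38, 54, 55, 14, 53] -> max=55
step 10: append 6 -> window=[54, 55, 14, 53, 6] -> max=55
step 11: append 36 -> window=[55, 14, 53, 6, 36] -> max=55
step 12: append 42 -> window=[14, 53, 6, 36, 42] -> max=53
step 13: append 32 -> window=[53, 6, 36, 42, 32] -> max=53
step 14: append 28 -> window=[6, 36, 42, 32, 28] -> max=42
step 15: append 34 -> window=[36, 42, 32, 28, 34] -> max=42
Recorded maximums: 41 54 55 55 55 55 55 53 53 42 42
Changes between consecutive maximums: 4

Answer: 4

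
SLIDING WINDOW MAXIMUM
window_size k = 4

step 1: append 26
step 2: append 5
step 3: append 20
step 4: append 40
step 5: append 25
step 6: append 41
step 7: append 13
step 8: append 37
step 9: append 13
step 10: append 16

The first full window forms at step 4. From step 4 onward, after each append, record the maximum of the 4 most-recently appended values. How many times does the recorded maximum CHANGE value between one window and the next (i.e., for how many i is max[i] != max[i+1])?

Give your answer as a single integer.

step 1: append 26 -> window=[26] (not full yet)
step 2: append 5 -> window=[26, 5] (not full yet)
step 3: append 20 -> window=[26, 5, 20] (not full yet)
step 4: append 40 -> window=[26, 5, 20, 40] -> max=40
step 5: append 25 -> window=[5, 20, 40, 25] -> max=40
step 6: append 41 -> window=[20, 40, 25, 41] -> max=41
step 7: append 13 -> window=[40, 25, 41, 13] -> max=41
step 8: append 37 -> window=[25, 41, 13, 37] -> max=41
step 9: append 13 -> window=[41, 13, 37, 13] -> max=41
step 10: append 16 -> window=[13, 37, 13, 16] -> max=37
Recorded maximums: 40 40 41 41 41 41 37
Changes between consecutive maximums: 2

Answer: 2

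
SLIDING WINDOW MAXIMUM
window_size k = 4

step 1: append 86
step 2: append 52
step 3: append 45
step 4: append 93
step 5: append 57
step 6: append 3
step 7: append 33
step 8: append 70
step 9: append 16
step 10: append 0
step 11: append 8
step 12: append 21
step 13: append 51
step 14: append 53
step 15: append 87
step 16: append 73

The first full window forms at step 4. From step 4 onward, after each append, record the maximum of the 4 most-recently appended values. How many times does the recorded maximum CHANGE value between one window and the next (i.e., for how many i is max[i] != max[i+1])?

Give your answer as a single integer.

Answer: 5

Derivation:
step 1: append 86 -> window=[86] (not full yet)
step 2: append 52 -> window=[86, 52] (not full yet)
step 3: append 45 -> window=[86, 52, 45] (not full yet)
step 4: append 93 -> window=[86, 52, 45, 93] -> max=93
step 5: append 57 -> window=[52, 45, 93, 57] -> max=93
step 6: append 3 -> window=[45, 93, 57, 3] -> max=93
step 7: append 33 -> window=[93, 57, 3, 33] -> max=93
step 8: append 70 -> window=[57, 3, 33, 70] -> max=70
step 9: append 16 -> window=[3, 33, 70, 16] -> max=70
step 10: append 0 -> window=[33, 70, 16, 0] -> max=70
step 11: append 8 -> window=[70, 16, 0, 8] -> max=70
step 12: append 21 -> window=[16, 0, 8, 21] -> max=21
step 13: append 51 -> window=[0, 8, 21, 51] -> max=51
step 14: append 53 -> window=[8, 21, 51, 53] -> max=53
step 15: append 87 -> window=[21, 51, 53, 87] -> max=87
step 16: append 73 -> window=[51, 53, 87, 73] -> max=87
Recorded maximums: 93 93 93 93 70 70 70 70 21 51 53 87 87
Changes between consecutive maximums: 5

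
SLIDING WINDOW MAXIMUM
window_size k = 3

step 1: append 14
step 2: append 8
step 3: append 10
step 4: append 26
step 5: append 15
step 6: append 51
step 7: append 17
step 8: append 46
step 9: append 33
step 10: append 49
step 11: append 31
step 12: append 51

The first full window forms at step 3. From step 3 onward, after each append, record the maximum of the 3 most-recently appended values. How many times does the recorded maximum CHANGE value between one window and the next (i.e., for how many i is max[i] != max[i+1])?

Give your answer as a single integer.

step 1: append 14 -> window=[14] (not full yet)
step 2: append 8 -> window=[14, 8] (not full yet)
step 3: append 10 -> window=[14, 8, 10] -> max=14
step 4: append 26 -> window=[8, 10, 26] -> max=26
step 5: append 15 -> window=[10, 26, 15] -> max=26
step 6: append 51 -> window=[26, 15, 51] -> max=51
step 7: append 17 -> window=[15, 51, 17] -> max=51
step 8: append 46 -> window=[51, 17, 46] -> max=51
step 9: append 33 -> window=[17, 46, 33] -> max=46
step 10: append 49 -> window=[46, 33, 49] -> max=49
step 11: append 31 -> window=[33, 49, 31] -> max=49
step 12: append 51 -> window=[49, 31, 51] -> max=51
Recorded maximums: 14 26 26 51 51 51 46 49 49 51
Changes between consecutive maximums: 5

Answer: 5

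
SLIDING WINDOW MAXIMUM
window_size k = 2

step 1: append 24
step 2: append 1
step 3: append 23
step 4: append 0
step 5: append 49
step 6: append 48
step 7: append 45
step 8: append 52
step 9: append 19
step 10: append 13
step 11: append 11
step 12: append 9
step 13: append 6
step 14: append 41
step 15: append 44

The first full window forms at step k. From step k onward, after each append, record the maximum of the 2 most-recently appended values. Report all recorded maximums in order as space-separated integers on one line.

Answer: 24 23 23 49 49 48 52 52 19 13 11 9 41 44

Derivation:
step 1: append 24 -> window=[24] (not full yet)
step 2: append 1 -> window=[24, 1] -> max=24
step 3: append 23 -> window=[1, 23] -> max=23
step 4: append 0 -> window=[23, 0] -> max=23
step 5: append 49 -> window=[0, 49] -> max=49
step 6: append 48 -> window=[49, 48] -> max=49
step 7: append 45 -> window=[48, 45] -> max=48
step 8: append 52 -> window=[45, 52] -> max=52
step 9: append 19 -> window=[52, 19] -> max=52
step 10: append 13 -> window=[19, 13] -> max=19
step 11: append 11 -> window=[13, 11] -> max=13
step 12: append 9 -> window=[11, 9] -> max=11
step 13: append 6 -> window=[9, 6] -> max=9
step 14: append 41 -> window=[6, 41] -> max=41
step 15: append 44 -> window=[41, 44] -> max=44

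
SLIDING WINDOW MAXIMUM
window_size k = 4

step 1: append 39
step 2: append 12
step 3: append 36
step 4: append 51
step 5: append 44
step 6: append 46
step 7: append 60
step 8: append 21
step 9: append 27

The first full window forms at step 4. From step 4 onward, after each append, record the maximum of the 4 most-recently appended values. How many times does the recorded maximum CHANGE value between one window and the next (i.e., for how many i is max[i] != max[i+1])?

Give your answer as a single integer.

Answer: 1

Derivation:
step 1: append 39 -> window=[39] (not full yet)
step 2: append 12 -> window=[39, 12] (not full yet)
step 3: append 36 -> window=[39, 12, 36] (not full yet)
step 4: append 51 -> window=[39, 12, 36, 51] -> max=51
step 5: append 44 -> window=[12, 36, 51, 44] -> max=51
step 6: append 46 -> window=[36, 51, 44, 46] -> max=51
step 7: append 60 -> window=[51, 44, 46, 60] -> max=60
step 8: append 21 -> window=[44, 46, 60, 21] -> max=60
step 9: append 27 -> window=[46, 60, 21, 27] -> max=60
Recorded maximums: 51 51 51 60 60 60
Changes between consecutive maximums: 1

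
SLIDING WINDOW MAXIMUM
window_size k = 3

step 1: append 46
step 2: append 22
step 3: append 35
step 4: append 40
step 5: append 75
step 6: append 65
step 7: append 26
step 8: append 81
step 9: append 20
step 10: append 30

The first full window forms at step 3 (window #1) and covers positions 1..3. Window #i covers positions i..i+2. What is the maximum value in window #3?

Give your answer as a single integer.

Answer: 75

Derivation:
step 1: append 46 -> window=[46] (not full yet)
step 2: append 22 -> window=[46, 22] (not full yet)
step 3: append 35 -> window=[46, 22, 35] -> max=46
step 4: append 40 -> window=[22, 35, 40] -> max=40
step 5: append 75 -> window=[35, 40, 75] -> max=75
Window #3 max = 75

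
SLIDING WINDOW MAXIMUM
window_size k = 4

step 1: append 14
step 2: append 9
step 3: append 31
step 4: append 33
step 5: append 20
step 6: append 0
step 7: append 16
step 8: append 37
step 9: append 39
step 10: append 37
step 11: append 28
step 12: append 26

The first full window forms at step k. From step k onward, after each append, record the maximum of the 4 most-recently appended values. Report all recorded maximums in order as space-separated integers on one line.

Answer: 33 33 33 33 37 39 39 39 39

Derivation:
step 1: append 14 -> window=[14] (not full yet)
step 2: append 9 -> window=[14, 9] (not full yet)
step 3: append 31 -> window=[14, 9, 31] (not full yet)
step 4: append 33 -> window=[14, 9, 31, 33] -> max=33
step 5: append 20 -> window=[9, 31, 33, 20] -> max=33
step 6: append 0 -> window=[31, 33, 20, 0] -> max=33
step 7: append 16 -> window=[33, 20, 0, 16] -> max=33
step 8: append 37 -> window=[20, 0, 16, 37] -> max=37
step 9: append 39 -> window=[0, 16, 37, 39] -> max=39
step 10: append 37 -> window=[16, 37, 39, 37] -> max=39
step 11: append 28 -> window=[37, 39, 37, 28] -> max=39
step 12: append 26 -> window=[39, 37, 28, 26] -> max=39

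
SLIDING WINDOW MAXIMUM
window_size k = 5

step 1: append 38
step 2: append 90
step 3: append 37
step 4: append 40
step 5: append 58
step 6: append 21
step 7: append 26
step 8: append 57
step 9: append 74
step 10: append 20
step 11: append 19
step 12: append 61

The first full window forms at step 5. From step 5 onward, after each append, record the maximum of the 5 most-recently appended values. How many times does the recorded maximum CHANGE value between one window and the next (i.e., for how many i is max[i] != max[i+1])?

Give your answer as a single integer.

step 1: append 38 -> window=[38] (not full yet)
step 2: append 90 -> window=[38, 90] (not full yet)
step 3: append 37 -> window=[38, 90, 37] (not full yet)
step 4: append 40 -> window=[38, 90, 37, 40] (not full yet)
step 5: append 58 -> window=[38, 90, 37, 40, 58] -> max=90
step 6: append 21 -> window=[90, 37, 40, 58, 21] -> max=90
step 7: append 26 -> window=[37, 40, 58, 21, 26] -> max=58
step 8: append 57 -> window=[40, 58, 21, 26, 57] -> max=58
step 9: append 74 -> window=[58, 21, 26, 57, 74] -> max=74
step 10: append 20 -> window=[21, 26, 57, 74, 20] -> max=74
step 11: append 19 -> window=[26, 57, 74, 20, 19] -> max=74
step 12: append 61 -> window=[57, 74, 20, 19, 61] -> max=74
Recorded maximums: 90 90 58 58 74 74 74 74
Changes between consecutive maximums: 2

Answer: 2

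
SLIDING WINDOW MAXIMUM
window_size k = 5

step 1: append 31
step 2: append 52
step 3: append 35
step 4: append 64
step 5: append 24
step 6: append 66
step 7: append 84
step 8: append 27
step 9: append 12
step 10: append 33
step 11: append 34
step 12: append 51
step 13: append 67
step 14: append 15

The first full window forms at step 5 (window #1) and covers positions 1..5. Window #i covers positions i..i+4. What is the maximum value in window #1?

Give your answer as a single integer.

step 1: append 31 -> window=[31] (not full yet)
step 2: append 52 -> window=[31, 52] (not full yet)
step 3: append 35 -> window=[31, 52, 35] (not full yet)
step 4: append 64 -> window=[31, 52, 35, 64] (not full yet)
step 5: append 24 -> window=[31, 52, 35, 64, 24] -> max=64
Window #1 max = 64

Answer: 64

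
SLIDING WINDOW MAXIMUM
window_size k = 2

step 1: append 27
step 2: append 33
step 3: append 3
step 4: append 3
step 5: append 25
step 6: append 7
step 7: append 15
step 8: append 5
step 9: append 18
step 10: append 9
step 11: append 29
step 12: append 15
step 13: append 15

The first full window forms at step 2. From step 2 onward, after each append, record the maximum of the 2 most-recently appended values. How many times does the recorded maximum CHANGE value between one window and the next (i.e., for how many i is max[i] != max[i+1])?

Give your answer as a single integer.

step 1: append 27 -> window=[27] (not full yet)
step 2: append 33 -> window=[27, 33] -> max=33
step 3: append 3 -> window=[33, 3] -> max=33
step 4: append 3 -> window=[3, 3] -> max=3
step 5: append 25 -> window=[3, 25] -> max=25
step 6: append 7 -> window=[25, 7] -> max=25
step 7: append 15 -> window=[7, 15] -> max=15
step 8: append 5 -> window=[15, 5] -> max=15
step 9: append 18 -> window=[5, 18] -> max=18
step 10: append 9 -> window=[18, 9] -> max=18
step 11: append 29 -> window=[9, 29] -> max=29
step 12: append 15 -> window=[29, 15] -> max=29
step 13: append 15 -> window=[15, 15] -> max=15
Recorded maximums: 33 33 3 25 25 15 15 18 18 29 29 15
Changes between consecutive maximums: 6

Answer: 6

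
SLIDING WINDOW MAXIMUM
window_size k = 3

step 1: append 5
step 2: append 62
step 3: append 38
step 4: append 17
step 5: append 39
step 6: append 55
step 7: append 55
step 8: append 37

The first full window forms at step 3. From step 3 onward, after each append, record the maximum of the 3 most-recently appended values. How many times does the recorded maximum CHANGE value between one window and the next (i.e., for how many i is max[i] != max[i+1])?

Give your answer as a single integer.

Answer: 2

Derivation:
step 1: append 5 -> window=[5] (not full yet)
step 2: append 62 -> window=[5, 62] (not full yet)
step 3: append 38 -> window=[5, 62, 38] -> max=62
step 4: append 17 -> window=[62, 38, 17] -> max=62
step 5: append 39 -> window=[38, 17, 39] -> max=39
step 6: append 55 -> window=[17, 39, 55] -> max=55
step 7: append 55 -> window=[39, 55, 55] -> max=55
step 8: append 37 -> window=[55, 55, 37] -> max=55
Recorded maximums: 62 62 39 55 55 55
Changes between consecutive maximums: 2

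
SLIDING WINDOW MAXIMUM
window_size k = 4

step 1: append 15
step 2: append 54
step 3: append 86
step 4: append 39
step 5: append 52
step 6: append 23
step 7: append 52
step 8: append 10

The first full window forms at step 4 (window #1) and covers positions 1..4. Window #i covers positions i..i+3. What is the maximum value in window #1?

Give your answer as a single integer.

Answer: 86

Derivation:
step 1: append 15 -> window=[15] (not full yet)
step 2: append 54 -> window=[15, 54] (not full yet)
step 3: append 86 -> window=[15, 54, 86] (not full yet)
step 4: append 39 -> window=[15, 54, 86, 39] -> max=86
Window #1 max = 86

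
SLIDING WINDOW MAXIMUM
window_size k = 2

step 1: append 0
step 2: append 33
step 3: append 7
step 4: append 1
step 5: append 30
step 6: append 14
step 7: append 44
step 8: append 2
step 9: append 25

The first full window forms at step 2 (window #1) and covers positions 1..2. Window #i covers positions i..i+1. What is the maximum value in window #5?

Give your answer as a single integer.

step 1: append 0 -> window=[0] (not full yet)
step 2: append 33 -> window=[0, 33] -> max=33
step 3: append 7 -> window=[33, 7] -> max=33
step 4: append 1 -> window=[7, 1] -> max=7
step 5: append 30 -> window=[1, 30] -> max=30
step 6: append 14 -> window=[30, 14] -> max=30
Window #5 max = 30

Answer: 30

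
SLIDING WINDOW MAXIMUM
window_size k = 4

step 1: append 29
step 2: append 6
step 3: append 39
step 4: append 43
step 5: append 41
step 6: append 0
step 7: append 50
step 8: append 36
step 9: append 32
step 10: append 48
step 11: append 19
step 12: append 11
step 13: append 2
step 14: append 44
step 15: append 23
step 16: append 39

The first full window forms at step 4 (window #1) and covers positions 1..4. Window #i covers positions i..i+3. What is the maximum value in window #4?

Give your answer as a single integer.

step 1: append 29 -> window=[29] (not full yet)
step 2: append 6 -> window=[29, 6] (not full yet)
step 3: append 39 -> window=[29, 6, 39] (not full yet)
step 4: append 43 -> window=[29, 6, 39, 43] -> max=43
step 5: append 41 -> window=[6, 39, 43, 41] -> max=43
step 6: append 0 -> window=[39, 43, 41, 0] -> max=43
step 7: append 50 -> window=[43, 41, 0, 50] -> max=50
Window #4 max = 50

Answer: 50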